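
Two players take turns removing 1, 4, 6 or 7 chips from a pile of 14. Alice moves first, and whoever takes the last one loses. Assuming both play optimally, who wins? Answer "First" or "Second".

Second

Mark each pile size as W (mover wins) or L (mover loses):
i:   0  1  2  3  4  5  6  7  8  9 10 11 12 13 14
     W  L  W  L  W  W  L  W  W  W  W  L  W  W  L
Position 14 is L, so the second player wins.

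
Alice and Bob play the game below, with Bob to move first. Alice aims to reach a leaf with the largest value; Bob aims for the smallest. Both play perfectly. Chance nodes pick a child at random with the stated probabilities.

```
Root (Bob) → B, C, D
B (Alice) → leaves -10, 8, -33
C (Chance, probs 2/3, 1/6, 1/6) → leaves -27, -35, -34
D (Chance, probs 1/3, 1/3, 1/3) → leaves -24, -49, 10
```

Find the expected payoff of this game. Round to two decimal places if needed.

-29.5

B (Alice): max(-10, 8, -33) = 8
C (Chance): 2/3·-27 + 1/6·-35 + 1/6·-34 = -29.5
D (Chance): 1/3·-24 + 1/3·-49 + 1/3·10 = -21
Root (Bob): min(8, -29.5, -21) = -29.5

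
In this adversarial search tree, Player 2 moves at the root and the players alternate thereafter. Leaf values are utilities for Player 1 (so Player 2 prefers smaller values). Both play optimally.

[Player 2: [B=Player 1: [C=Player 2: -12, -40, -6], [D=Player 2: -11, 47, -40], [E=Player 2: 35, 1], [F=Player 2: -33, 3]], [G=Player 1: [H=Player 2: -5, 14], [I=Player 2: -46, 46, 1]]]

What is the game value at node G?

H: min(-5, 14) = -5
I: min(-46, 46, 1) = -46
G: max(-5, -46) = -5

-5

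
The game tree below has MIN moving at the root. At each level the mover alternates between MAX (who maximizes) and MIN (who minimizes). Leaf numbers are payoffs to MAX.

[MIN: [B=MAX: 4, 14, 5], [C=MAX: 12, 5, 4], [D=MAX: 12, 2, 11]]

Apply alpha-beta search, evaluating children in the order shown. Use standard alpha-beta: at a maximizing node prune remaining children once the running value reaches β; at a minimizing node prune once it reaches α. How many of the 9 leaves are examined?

7

B [α=-∞,β=+∞]: v=14
C [α=-∞,β=14]: v=12
D [α=-∞,β=12]: v=12 after child 1 ≥ β → β-cutoff, skip 2
Root [α=-∞,β=+∞]: v=12
Leaves evaluated: 7 of 9.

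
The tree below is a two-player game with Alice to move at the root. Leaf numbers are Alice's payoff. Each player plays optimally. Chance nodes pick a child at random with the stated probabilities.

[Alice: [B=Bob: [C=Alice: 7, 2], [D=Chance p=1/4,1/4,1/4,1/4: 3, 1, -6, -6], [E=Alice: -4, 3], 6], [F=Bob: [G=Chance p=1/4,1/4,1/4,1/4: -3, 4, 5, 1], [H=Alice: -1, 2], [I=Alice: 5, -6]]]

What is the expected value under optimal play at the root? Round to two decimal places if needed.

1.75

C (Alice): max(7, 2) = 7
D (Chance): 1/4·3 + 1/4·1 + 1/4·-6 + 1/4·-6 = -2
E (Alice): max(-4, 3) = 3
B (Bob): min(7, -2, 3, 6) = -2
G (Chance): 1/4·-3 + 1/4·4 + 1/4·5 + 1/4·1 = 1.75
H (Alice): max(-1, 2) = 2
I (Alice): max(5, -6) = 5
F (Bob): min(1.75, 2, 5) = 1.75
Root (Alice): max(-2, 1.75) = 1.75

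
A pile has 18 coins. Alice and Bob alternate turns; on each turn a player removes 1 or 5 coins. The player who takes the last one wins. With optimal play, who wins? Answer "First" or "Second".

Compute winning (W) and losing (L) positions by backward induction:
i:   0  1  2  3  4  5  6  7  8  9 10 11 12 13 14 15 16 17 18
     L  W  L  W  L  W  L  W  L  W  L  W  L  W  L  W  L  W  L
Position 18 is L, so the second player wins.

Second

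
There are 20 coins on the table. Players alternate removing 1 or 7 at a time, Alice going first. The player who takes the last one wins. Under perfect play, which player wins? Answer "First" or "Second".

Second

Mark each pile size as W (mover wins) or L (mover loses):
i:   0  1  2  3  4  5  6  7  8  9 10 11 12 13 14 15 16 17 18 19 20
     L  W  L  W  L  W  L  W  L  W  L  W  L  W  L  W  L  W  L  W  L
Position 20 is L, so the second player wins.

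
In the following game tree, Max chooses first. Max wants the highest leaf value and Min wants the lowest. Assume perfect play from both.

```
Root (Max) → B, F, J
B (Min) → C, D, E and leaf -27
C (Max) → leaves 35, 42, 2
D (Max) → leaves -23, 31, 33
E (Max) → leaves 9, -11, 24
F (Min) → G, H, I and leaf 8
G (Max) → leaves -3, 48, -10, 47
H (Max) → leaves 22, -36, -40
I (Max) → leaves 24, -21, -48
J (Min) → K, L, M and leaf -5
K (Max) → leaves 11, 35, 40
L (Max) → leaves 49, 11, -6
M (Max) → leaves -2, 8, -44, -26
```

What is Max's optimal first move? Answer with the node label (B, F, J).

C (Max): max(35, 42, 2) = 42
D (Max): max(-23, 31, 33) = 33
E (Max): max(9, -11, 24) = 24
B (Min): min(42, 33, 24, -27) = -27
G (Max): max(-3, 48, -10, 47) = 48
H (Max): max(22, -36, -40) = 22
I (Max): max(24, -21, -48) = 24
F (Min): min(48, 22, 24, 8) = 8
K (Max): max(11, 35, 40) = 40
L (Max): max(49, 11, -6) = 49
M (Max): max(-2, 8, -44, -26) = 8
J (Min): min(40, 49, 8, -5) = -5
Root (Max): max(-27, 8, -5) = 8
Max picks the child with the highest value: F (value 8).

F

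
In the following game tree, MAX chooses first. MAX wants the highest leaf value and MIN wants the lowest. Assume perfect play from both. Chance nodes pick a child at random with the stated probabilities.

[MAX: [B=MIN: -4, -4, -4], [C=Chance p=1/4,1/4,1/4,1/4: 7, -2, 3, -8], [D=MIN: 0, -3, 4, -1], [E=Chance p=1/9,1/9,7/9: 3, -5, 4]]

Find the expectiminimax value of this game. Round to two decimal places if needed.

2.89

B (MIN): min(-4, -4, -4) = -4
C (Chance): 1/4·7 + 1/4·-2 + 1/4·3 + 1/4·-8 = 0
D (MIN): min(0, -3, 4, -1) = -3
E (Chance): 1/9·3 + 1/9·-5 + 7/9·4 = 2.89
Root (MAX): max(-4, 0, -3, 2.89) = 2.89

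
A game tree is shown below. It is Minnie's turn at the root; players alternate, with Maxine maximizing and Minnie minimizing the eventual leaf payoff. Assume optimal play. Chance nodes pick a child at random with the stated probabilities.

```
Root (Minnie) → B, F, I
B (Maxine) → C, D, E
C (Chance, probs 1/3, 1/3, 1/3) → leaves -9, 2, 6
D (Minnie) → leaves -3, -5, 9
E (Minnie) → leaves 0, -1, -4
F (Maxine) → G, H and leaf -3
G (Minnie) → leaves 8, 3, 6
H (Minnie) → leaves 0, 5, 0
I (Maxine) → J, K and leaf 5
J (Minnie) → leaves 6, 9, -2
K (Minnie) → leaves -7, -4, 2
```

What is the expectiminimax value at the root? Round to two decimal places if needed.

C (Chance): 1/3·-9 + 1/3·2 + 1/3·6 = -0.33
D (Minnie): min(-3, -5, 9) = -5
E (Minnie): min(0, -1, -4) = -4
B (Maxine): max(-0.33, -5, -4) = -0.33
G (Minnie): min(8, 3, 6) = 3
H (Minnie): min(0, 5, 0) = 0
F (Maxine): max(3, 0, -3) = 3
J (Minnie): min(6, 9, -2) = -2
K (Minnie): min(-7, -4, 2) = -7
I (Maxine): max(-2, -7, 5) = 5
Root (Minnie): min(-0.33, 3, 5) = -0.33

-0.33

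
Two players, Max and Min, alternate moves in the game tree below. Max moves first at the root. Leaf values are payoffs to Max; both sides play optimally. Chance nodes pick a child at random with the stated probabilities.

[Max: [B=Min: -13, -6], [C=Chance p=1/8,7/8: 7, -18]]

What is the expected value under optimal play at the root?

B (Min): min(-13, -6) = -13
C (Chance): 1/8·7 + 7/8·-18 = -14.88
Root (Max): max(-13, -14.88) = -13

-13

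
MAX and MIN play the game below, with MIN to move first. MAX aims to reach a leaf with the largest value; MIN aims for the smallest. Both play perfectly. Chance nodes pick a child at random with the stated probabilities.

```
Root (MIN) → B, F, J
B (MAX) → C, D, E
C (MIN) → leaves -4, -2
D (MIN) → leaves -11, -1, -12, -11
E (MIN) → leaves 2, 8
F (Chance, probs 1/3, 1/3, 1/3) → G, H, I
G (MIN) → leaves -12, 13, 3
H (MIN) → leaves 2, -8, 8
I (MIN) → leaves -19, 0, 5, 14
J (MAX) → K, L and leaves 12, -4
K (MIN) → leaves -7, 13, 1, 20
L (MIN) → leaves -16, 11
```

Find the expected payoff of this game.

C (MIN): min(-4, -2) = -4
D (MIN): min(-11, -1, -12, -11) = -12
E (MIN): min(2, 8) = 2
B (MAX): max(-4, -12, 2) = 2
G (MIN): min(-12, 13, 3) = -12
H (MIN): min(2, -8, 8) = -8
I (MIN): min(-19, 0, 5, 14) = -19
F (Chance): 1/3·-12 + 1/3·-8 + 1/3·-19 = -13
K (MIN): min(-7, 13, 1, 20) = -7
L (MIN): min(-16, 11) = -16
J (MAX): max(-7, -16, 12, -4) = 12
Root (MIN): min(2, -13, 12) = -13

-13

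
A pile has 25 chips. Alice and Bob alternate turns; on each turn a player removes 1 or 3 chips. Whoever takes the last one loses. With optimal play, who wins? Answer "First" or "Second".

Compute winning (W) and losing (L) positions by backward induction:
i:   0  1  2  3  4  5  6  7  8  9 10 11 12 13 14 15 16 17 18 19 20 21 22 23 24 25
     W  L  W  L  W  L  W  L  W  L  W  L  W  L  W  L  W  L  W  L  W  L  W  L  W  L
Position 25 is L, so the second player wins.

Second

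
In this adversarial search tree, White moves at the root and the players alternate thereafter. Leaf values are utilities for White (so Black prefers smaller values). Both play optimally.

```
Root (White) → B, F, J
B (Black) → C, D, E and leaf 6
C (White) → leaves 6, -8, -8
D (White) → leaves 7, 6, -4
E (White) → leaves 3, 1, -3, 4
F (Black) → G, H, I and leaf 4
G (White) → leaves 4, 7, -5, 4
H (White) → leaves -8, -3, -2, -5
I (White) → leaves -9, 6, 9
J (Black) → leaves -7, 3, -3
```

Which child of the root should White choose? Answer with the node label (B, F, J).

B

C (White): max(6, -8, -8) = 6
D (White): max(7, 6, -4) = 7
E (White): max(3, 1, -3, 4) = 4
B (Black): min(6, 7, 4, 6) = 4
G (White): max(4, 7, -5, 4) = 7
H (White): max(-8, -3, -2, -5) = -2
I (White): max(-9, 6, 9) = 9
F (Black): min(7, -2, 9, 4) = -2
J (Black): min(-7, 3, -3) = -7
Root (White): max(4, -2, -7) = 4
White picks the child with the highest value: B (value 4).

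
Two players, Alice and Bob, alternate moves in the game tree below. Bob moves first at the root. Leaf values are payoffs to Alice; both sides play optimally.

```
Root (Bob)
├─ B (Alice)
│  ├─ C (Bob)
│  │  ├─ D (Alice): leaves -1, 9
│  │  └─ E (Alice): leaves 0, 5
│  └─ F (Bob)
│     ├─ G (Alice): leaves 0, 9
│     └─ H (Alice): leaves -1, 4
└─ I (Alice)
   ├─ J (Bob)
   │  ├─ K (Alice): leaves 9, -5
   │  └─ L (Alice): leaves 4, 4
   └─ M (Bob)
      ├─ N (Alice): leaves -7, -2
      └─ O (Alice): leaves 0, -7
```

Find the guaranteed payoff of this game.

4

D (Alice): max(-1, 9) = 9
E (Alice): max(0, 5) = 5
C (Bob): min(9, 5) = 5
G (Alice): max(0, 9) = 9
H (Alice): max(-1, 4) = 4
F (Bob): min(9, 4) = 4
B (Alice): max(5, 4) = 5
K (Alice): max(9, -5) = 9
L (Alice): max(4, 4) = 4
J (Bob): min(9, 4) = 4
N (Alice): max(-7, -2) = -2
O (Alice): max(0, -7) = 0
M (Bob): min(-2, 0) = -2
I (Alice): max(4, -2) = 4
Root (Bob): min(5, 4) = 4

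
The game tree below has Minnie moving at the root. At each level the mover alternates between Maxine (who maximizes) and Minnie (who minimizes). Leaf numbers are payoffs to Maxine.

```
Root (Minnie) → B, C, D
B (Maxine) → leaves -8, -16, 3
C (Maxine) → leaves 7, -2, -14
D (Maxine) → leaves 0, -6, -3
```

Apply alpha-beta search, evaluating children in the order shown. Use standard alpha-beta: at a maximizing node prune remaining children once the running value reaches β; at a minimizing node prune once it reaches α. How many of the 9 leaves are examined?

B [α=-∞,β=+∞]: v=3
C [α=-∞,β=3]: v=7 after child 1 ≥ β → β-cutoff, skip 2
D [α=-∞,β=3]: v=0
Root [α=-∞,β=+∞]: v=0
Leaves evaluated: 7 of 9.

7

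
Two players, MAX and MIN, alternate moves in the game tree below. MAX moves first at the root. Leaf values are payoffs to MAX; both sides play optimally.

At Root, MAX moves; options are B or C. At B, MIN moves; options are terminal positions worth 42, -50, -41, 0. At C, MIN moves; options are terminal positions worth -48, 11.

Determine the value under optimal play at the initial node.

-48

B (MIN): min(42, -50, -41, 0) = -50
C (MIN): min(-48, 11) = -48
Root (MAX): max(-50, -48) = -48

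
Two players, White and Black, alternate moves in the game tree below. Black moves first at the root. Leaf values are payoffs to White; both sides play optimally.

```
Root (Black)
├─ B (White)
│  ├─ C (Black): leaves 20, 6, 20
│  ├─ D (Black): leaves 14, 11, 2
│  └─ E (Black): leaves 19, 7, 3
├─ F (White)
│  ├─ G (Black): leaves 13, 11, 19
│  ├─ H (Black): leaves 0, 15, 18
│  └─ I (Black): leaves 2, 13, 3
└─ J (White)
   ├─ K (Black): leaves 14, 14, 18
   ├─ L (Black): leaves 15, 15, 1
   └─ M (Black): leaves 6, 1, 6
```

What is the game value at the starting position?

C (Black): min(20, 6, 20) = 6
D (Black): min(14, 11, 2) = 2
E (Black): min(19, 7, 3) = 3
B (White): max(6, 2, 3) = 6
G (Black): min(13, 11, 19) = 11
H (Black): min(0, 15, 18) = 0
I (Black): min(2, 13, 3) = 2
F (White): max(11, 0, 2) = 11
K (Black): min(14, 14, 18) = 14
L (Black): min(15, 15, 1) = 1
M (Black): min(6, 1, 6) = 1
J (White): max(14, 1, 1) = 14
Root (Black): min(6, 11, 14) = 6

6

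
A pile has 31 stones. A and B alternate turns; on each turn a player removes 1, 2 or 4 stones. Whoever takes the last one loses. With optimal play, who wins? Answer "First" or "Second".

i:   0  1  2  3  4  5  6  7  8  9 10 11 12 13 14 15 16 17 18 19 20 21 22 23 24 25 26 27 28 29 30 31
     W  L  W  W  L  W  W  L  W  W  L  W  W  L  W  W  L  W  W  L  W  W  L  W  W  L  W  W  L  W  W  L
Position 31 is L, so the second player wins.

Second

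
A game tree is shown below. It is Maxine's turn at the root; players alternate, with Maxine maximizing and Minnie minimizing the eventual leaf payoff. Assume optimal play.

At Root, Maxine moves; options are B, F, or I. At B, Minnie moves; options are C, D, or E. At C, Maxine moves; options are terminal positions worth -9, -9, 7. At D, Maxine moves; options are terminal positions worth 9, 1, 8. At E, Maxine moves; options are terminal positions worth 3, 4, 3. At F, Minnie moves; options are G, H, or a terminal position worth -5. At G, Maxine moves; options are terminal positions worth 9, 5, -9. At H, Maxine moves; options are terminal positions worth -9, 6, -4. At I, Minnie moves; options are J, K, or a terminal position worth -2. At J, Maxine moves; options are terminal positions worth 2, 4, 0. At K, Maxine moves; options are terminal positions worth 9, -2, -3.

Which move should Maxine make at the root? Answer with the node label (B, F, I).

C (Maxine): max(-9, -9, 7) = 7
D (Maxine): max(9, 1, 8) = 9
E (Maxine): max(3, 4, 3) = 4
B (Minnie): min(7, 9, 4) = 4
G (Maxine): max(9, 5, -9) = 9
H (Maxine): max(-9, 6, -4) = 6
F (Minnie): min(9, 6, -5) = -5
J (Maxine): max(2, 4, 0) = 4
K (Maxine): max(9, -2, -3) = 9
I (Minnie): min(4, 9, -2) = -2
Root (Maxine): max(4, -5, -2) = 4
Maxine picks the child with the highest value: B (value 4).

B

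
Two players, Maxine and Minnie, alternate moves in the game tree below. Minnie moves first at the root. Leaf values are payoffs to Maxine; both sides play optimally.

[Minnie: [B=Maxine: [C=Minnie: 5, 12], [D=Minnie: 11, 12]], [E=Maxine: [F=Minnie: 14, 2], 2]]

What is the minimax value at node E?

2

F: min(14, 2) = 2
E: max(2, 2) = 2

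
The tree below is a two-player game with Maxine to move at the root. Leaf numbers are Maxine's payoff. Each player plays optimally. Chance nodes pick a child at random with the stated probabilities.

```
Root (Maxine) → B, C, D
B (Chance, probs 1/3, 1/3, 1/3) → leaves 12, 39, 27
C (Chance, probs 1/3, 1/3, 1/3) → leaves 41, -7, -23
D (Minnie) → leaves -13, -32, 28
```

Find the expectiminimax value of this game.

26

B (Chance): 1/3·12 + 1/3·39 + 1/3·27 = 26
C (Chance): 1/3·41 + 1/3·-7 + 1/3·-23 = 3.67
D (Minnie): min(-13, -32, 28) = -32
Root (Maxine): max(26, 3.67, -32) = 26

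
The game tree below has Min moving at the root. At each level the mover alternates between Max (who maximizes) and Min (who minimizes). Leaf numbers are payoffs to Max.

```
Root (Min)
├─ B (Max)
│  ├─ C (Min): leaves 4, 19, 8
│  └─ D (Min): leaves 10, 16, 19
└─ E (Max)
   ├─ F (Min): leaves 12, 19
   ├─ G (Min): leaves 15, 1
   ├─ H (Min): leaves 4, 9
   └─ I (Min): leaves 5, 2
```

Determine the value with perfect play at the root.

10

C (Min): min(4, 19, 8) = 4
D (Min): min(10, 16, 19) = 10
B (Max): max(4, 10) = 10
F (Min): min(12, 19) = 12
G (Min): min(15, 1) = 1
H (Min): min(4, 9) = 4
I (Min): min(5, 2) = 2
E (Max): max(12, 1, 4, 2) = 12
Root (Min): min(10, 12) = 10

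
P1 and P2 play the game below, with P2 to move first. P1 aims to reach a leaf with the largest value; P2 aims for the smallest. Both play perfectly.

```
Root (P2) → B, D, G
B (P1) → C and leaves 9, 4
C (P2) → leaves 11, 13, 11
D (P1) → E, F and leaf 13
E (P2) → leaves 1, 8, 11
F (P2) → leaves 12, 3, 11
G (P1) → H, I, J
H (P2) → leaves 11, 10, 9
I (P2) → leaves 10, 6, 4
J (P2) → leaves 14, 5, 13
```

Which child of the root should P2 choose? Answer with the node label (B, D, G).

C (P2): min(11, 13, 11) = 11
B (P1): max(11, 9, 4) = 11
E (P2): min(1, 8, 11) = 1
F (P2): min(12, 3, 11) = 3
D (P1): max(1, 3, 13) = 13
H (P2): min(11, 10, 9) = 9
I (P2): min(10, 6, 4) = 4
J (P2): min(14, 5, 13) = 5
G (P1): max(9, 4, 5) = 9
Root (P2): min(11, 13, 9) = 9
P2 picks the child with the lowest value: G (value 9).

G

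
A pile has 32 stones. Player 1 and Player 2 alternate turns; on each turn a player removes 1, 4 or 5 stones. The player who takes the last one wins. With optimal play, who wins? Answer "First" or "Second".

Second

Compute winning (W) and losing (L) positions by backward induction:
i:   0  1  2  3  4  5  6  7  8  9 10 11 12 13 14 15 16 17 18 19 20 21 22 23 24 25 26 27 28 29 30 31 32
     L  W  L  W  W  W  W  W  L  W  L  W  W  W  W  W  L  W  L  W  W  W  W  W  L  W  L  W  W  W  W  W  L
Position 32 is L, so the second player wins.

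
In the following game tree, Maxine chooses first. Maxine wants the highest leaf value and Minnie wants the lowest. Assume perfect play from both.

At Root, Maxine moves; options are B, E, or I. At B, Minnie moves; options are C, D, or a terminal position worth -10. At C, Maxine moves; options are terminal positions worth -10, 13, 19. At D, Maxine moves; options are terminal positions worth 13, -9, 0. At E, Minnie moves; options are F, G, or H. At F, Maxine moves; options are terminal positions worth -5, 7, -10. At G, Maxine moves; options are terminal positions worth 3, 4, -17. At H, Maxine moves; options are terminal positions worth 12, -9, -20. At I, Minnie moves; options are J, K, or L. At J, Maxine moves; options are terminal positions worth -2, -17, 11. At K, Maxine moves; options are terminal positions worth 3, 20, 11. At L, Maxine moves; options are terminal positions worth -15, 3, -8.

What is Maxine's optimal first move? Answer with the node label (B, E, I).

E

C (Maxine): max(-10, 13, 19) = 19
D (Maxine): max(13, -9, 0) = 13
B (Minnie): min(19, 13, -10) = -10
F (Maxine): max(-5, 7, -10) = 7
G (Maxine): max(3, 4, -17) = 4
H (Maxine): max(12, -9, -20) = 12
E (Minnie): min(7, 4, 12) = 4
J (Maxine): max(-2, -17, 11) = 11
K (Maxine): max(3, 20, 11) = 20
L (Maxine): max(-15, 3, -8) = 3
I (Minnie): min(11, 20, 3) = 3
Root (Maxine): max(-10, 4, 3) = 4
Maxine picks the child with the highest value: E (value 4).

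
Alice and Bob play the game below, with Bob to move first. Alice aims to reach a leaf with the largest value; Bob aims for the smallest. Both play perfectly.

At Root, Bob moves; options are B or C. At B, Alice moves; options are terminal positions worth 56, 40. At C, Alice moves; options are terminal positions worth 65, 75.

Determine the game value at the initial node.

B (Alice): max(56, 40) = 56
C (Alice): max(65, 75) = 75
Root (Bob): min(56, 75) = 56

56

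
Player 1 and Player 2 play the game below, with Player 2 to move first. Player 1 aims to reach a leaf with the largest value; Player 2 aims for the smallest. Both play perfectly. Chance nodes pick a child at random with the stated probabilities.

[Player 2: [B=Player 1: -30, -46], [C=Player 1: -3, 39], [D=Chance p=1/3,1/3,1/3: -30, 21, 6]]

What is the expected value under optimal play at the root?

B (Player 1): max(-30, -46) = -30
C (Player 1): max(-3, 39) = 39
D (Chance): 1/3·-30 + 1/3·21 + 1/3·6 = -1
Root (Player 2): min(-30, 39, -1) = -30

-30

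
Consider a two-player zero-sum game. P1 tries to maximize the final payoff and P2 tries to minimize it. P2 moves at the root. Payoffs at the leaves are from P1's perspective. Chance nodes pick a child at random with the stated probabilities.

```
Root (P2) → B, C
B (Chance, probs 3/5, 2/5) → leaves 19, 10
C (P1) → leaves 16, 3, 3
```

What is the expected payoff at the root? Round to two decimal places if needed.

B (Chance): 3/5·19 + 2/5·10 = 15.4
C (P1): max(16, 3, 3) = 16
Root (P2): min(15.4, 16) = 15.4

15.4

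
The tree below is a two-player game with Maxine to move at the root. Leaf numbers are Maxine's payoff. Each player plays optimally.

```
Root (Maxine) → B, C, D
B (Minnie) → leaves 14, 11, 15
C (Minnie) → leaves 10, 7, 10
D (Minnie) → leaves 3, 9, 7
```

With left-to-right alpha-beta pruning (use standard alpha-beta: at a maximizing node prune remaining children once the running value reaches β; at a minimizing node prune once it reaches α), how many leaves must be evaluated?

B [α=-∞,β=+∞]: v=11
C [α=11,β=+∞]: v=10 after child 1 ≤ α → α-cutoff, skip 2
D [α=11,β=+∞]: v=3 after child 1 ≤ α → α-cutoff, skip 2
Root [α=-∞,β=+∞]: v=11
Leaves evaluated: 5 of 9.

5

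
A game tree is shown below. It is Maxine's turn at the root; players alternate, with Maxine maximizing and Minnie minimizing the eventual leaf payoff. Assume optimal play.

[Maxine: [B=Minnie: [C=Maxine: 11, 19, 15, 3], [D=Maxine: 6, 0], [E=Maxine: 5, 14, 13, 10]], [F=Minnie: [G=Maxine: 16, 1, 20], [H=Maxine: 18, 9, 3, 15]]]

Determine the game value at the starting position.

C (Maxine): max(11, 19, 15, 3) = 19
D (Maxine): max(6, 0) = 6
E (Maxine): max(5, 14, 13, 10) = 14
B (Minnie): min(19, 6, 14) = 6
G (Maxine): max(16, 1, 20) = 20
H (Maxine): max(18, 9, 3, 15) = 18
F (Minnie): min(20, 18) = 18
Root (Maxine): max(6, 18) = 18

18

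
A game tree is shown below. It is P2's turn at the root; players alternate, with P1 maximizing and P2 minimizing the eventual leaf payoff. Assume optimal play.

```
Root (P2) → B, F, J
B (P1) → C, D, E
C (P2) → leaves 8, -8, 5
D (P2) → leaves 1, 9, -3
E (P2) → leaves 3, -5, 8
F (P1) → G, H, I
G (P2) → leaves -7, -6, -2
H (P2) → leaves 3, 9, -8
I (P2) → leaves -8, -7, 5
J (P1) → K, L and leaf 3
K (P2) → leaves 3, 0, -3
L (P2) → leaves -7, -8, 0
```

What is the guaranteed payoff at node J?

K: min(3, 0, -3) = -3
L: min(-7, -8, 0) = -8
J: max(-3, -8, 3) = 3

3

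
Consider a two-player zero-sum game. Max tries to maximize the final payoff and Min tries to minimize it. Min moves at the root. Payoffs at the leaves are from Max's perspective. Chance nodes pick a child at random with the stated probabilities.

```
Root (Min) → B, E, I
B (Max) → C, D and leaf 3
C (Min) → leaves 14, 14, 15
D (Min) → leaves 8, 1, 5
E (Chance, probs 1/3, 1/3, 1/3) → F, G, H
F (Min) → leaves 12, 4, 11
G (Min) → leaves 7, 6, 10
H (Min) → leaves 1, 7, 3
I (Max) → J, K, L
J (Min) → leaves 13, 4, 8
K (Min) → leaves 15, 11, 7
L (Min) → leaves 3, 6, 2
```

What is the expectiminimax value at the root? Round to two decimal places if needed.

C (Min): min(14, 14, 15) = 14
D (Min): min(8, 1, 5) = 1
B (Max): max(14, 1, 3) = 14
F (Min): min(12, 4, 11) = 4
G (Min): min(7, 6, 10) = 6
H (Min): min(1, 7, 3) = 1
E (Chance): 1/3·4 + 1/3·6 + 1/3·1 = 3.67
J (Min): min(13, 4, 8) = 4
K (Min): min(15, 11, 7) = 7
L (Min): min(3, 6, 2) = 2
I (Max): max(4, 7, 2) = 7
Root (Min): min(14, 3.67, 7) = 3.67

3.67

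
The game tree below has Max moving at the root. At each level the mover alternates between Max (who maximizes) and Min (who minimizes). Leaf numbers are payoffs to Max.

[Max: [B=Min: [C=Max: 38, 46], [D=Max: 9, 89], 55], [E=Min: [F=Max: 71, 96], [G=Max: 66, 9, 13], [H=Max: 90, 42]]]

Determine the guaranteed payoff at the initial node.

C (Max): max(38, 46) = 46
D (Max): max(9, 89) = 89
B (Min): min(46, 89, 55) = 46
F (Max): max(71, 96) = 96
G (Max): max(66, 9, 13) = 66
H (Max): max(90, 42) = 90
E (Min): min(96, 66, 90) = 66
Root (Max): max(46, 66) = 66

66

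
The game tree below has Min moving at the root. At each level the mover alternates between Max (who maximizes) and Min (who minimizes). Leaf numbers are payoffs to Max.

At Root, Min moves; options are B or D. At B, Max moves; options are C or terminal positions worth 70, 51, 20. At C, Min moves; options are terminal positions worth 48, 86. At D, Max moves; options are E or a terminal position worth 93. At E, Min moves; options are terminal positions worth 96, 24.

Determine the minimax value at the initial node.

C (Min): min(48, 86) = 48
B (Max): max(48, 70, 51, 20) = 70
E (Min): min(96, 24) = 24
D (Max): max(24, 93) = 93
Root (Min): min(70, 93) = 70

70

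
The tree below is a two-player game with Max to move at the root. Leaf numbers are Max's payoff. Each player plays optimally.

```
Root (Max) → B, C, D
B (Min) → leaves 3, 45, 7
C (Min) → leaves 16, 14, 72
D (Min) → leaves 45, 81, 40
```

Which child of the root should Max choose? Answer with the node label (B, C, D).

B (Min): min(3, 45, 7) = 3
C (Min): min(16, 14, 72) = 14
D (Min): min(45, 81, 40) = 40
Root (Max): max(3, 14, 40) = 40
Max picks the child with the highest value: D (value 40).

D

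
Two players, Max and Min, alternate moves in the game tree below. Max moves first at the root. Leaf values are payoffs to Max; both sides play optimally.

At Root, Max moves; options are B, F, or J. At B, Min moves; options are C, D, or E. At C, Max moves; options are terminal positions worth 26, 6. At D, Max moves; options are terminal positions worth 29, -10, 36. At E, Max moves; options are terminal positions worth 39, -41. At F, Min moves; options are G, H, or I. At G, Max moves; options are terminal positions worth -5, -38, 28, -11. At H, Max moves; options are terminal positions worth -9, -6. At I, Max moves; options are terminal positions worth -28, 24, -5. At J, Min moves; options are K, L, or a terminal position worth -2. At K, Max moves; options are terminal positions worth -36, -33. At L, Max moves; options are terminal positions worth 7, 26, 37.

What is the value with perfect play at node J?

K: max(-36, -33) = -33
L: max(7, 26, 37) = 37
J: min(-33, 37, -2) = -33

-33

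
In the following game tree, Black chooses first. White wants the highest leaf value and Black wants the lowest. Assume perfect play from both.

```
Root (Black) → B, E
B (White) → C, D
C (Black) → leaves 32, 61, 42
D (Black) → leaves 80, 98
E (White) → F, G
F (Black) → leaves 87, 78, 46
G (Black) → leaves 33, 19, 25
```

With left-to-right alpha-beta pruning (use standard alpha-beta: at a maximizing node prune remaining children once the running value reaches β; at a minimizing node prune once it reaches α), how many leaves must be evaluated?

C [α=-∞,β=+∞]: v=32
D [α=32,β=+∞]: v=80
B [α=-∞,β=+∞]: v=80
F [α=-∞,β=80]: v=46
G [α=46,β=80]: v=33 after child 1 ≤ α → α-cutoff, skip 2
E [α=-∞,β=80]: v=46
Root [α=-∞,β=+∞]: v=46
Leaves evaluated: 9 of 11.

9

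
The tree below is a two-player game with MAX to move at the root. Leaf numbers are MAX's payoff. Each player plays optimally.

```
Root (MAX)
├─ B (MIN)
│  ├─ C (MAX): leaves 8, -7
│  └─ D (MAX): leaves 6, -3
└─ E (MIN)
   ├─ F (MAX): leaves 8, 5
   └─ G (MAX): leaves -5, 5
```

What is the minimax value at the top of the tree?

6

C (MAX): max(8, -7) = 8
D (MAX): max(6, -3) = 6
B (MIN): min(8, 6) = 6
F (MAX): max(8, 5) = 8
G (MAX): max(-5, 5) = 5
E (MIN): min(8, 5) = 5
Root (MAX): max(6, 5) = 6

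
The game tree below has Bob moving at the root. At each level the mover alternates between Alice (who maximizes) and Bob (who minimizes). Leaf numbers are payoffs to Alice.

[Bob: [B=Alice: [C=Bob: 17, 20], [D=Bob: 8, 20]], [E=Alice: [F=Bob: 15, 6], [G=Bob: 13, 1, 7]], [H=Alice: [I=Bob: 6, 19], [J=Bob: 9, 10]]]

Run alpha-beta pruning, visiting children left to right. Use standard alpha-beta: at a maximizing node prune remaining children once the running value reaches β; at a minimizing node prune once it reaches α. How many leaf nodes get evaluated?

9

C [α=-∞,β=+∞]: v=17
D [α=17,β=+∞]: v=8 after child 1 ≤ α → α-cutoff, skip 1
B [α=-∞,β=+∞]: v=17
F [α=-∞,β=17]: v=6
G [α=6,β=17]: v=1 after child 2 ≤ α → α-cutoff, skip 1
E [α=-∞,β=17]: v=6
I [α=-∞,β=6]: v=6
H [α=-∞,β=6]: v=6 after child 1 ≥ β → β-cutoff, skip 1
Root [α=-∞,β=+∞]: v=6
Leaves evaluated: 9 of 13.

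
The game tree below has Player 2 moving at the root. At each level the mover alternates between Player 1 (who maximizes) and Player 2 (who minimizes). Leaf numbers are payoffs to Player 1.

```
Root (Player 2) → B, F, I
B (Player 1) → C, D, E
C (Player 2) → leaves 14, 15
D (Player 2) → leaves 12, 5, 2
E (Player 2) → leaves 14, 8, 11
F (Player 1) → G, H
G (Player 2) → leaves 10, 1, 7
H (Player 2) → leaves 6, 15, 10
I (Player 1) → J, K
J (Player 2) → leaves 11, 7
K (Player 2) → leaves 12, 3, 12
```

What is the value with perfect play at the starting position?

6

C (Player 2): min(14, 15) = 14
D (Player 2): min(12, 5, 2) = 2
E (Player 2): min(14, 8, 11) = 8
B (Player 1): max(14, 2, 8) = 14
G (Player 2): min(10, 1, 7) = 1
H (Player 2): min(6, 15, 10) = 6
F (Player 1): max(1, 6) = 6
J (Player 2): min(11, 7) = 7
K (Player 2): min(12, 3, 12) = 3
I (Player 1): max(7, 3) = 7
Root (Player 2): min(14, 6, 7) = 6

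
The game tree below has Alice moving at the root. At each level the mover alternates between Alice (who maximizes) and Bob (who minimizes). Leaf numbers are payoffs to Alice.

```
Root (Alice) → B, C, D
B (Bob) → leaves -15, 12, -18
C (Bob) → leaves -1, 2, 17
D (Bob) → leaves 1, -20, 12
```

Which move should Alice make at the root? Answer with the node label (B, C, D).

B (Bob): min(-15, 12, -18) = -18
C (Bob): min(-1, 2, 17) = -1
D (Bob): min(1, -20, 12) = -20
Root (Alice): max(-18, -1, -20) = -1
Alice picks the child with the highest value: C (value -1).

C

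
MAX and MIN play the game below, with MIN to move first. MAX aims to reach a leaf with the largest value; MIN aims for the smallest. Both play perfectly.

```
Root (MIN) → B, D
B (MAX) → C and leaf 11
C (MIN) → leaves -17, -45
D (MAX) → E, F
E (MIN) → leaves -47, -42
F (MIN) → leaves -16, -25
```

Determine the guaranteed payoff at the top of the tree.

C (MIN): min(-17, -45) = -45
B (MAX): max(-45, 11) = 11
E (MIN): min(-47, -42) = -47
F (MIN): min(-16, -25) = -25
D (MAX): max(-47, -25) = -25
Root (MIN): min(11, -25) = -25

-25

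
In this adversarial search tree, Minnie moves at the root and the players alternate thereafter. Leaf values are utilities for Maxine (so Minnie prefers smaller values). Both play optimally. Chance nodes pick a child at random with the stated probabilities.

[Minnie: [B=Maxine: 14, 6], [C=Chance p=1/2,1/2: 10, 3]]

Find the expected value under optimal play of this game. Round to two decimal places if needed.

6.5

B (Maxine): max(14, 6) = 14
C (Chance): 1/2·10 + 1/2·3 = 6.5
Root (Minnie): min(14, 6.5) = 6.5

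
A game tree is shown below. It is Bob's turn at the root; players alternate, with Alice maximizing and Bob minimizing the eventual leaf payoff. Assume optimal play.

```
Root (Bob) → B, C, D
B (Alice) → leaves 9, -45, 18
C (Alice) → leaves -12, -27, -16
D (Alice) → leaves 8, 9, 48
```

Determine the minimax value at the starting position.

-12

B (Alice): max(9, -45, 18) = 18
C (Alice): max(-12, -27, -16) = -12
D (Alice): max(8, 9, 48) = 48
Root (Bob): min(18, -12, 48) = -12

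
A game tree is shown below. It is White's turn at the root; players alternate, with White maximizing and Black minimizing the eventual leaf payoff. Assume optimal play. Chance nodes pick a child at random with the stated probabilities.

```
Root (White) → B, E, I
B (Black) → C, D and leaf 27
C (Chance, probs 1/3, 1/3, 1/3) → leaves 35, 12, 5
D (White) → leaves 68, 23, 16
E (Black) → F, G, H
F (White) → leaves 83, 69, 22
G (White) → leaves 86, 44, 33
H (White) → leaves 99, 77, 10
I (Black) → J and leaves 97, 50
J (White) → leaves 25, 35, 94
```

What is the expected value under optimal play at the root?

C (Chance): 1/3·35 + 1/3·12 + 1/3·5 = 17.33
D (White): max(68, 23, 16) = 68
B (Black): min(17.33, 68, 27) = 17.33
F (White): max(83, 69, 22) = 83
G (White): max(86, 44, 33) = 86
H (White): max(99, 77, 10) = 99
E (Black): min(83, 86, 99) = 83
J (White): max(25, 35, 94) = 94
I (Black): min(94, 97, 50) = 50
Root (White): max(17.33, 83, 50) = 83

83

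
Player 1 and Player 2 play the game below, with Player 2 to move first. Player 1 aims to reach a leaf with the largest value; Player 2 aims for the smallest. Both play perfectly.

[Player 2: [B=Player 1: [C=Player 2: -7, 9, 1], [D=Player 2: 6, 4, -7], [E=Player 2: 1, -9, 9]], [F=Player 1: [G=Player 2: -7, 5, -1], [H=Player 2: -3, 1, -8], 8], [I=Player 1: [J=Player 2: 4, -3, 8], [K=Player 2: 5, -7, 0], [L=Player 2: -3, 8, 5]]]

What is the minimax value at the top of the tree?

C (Player 2): min(-7, 9, 1) = -7
D (Player 2): min(6, 4, -7) = -7
E (Player 2): min(1, -9, 9) = -9
B (Player 1): max(-7, -7, -9) = -7
G (Player 2): min(-7, 5, -1) = -7
H (Player 2): min(-3, 1, -8) = -8
F (Player 1): max(-7, -8, 8) = 8
J (Player 2): min(4, -3, 8) = -3
K (Player 2): min(5, -7, 0) = -7
L (Player 2): min(-3, 8, 5) = -3
I (Player 1): max(-3, -7, -3) = -3
Root (Player 2): min(-7, 8, -3) = -7

-7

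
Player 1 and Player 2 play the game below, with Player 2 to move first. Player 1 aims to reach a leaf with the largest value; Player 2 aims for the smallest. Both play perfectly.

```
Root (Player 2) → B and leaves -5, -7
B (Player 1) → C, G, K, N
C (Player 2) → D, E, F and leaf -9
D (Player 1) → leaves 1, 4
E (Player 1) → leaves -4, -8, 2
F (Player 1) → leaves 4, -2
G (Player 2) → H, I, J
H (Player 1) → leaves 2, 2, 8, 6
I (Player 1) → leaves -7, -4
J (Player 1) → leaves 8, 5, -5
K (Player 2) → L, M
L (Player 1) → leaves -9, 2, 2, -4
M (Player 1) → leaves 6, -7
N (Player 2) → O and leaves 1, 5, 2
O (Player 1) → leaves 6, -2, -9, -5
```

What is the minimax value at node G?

H: max(2, 2, 8, 6) = 8
I: max(-7, -4) = -4
J: max(8, 5, -5) = 8
G: min(8, -4, 8) = -4

-4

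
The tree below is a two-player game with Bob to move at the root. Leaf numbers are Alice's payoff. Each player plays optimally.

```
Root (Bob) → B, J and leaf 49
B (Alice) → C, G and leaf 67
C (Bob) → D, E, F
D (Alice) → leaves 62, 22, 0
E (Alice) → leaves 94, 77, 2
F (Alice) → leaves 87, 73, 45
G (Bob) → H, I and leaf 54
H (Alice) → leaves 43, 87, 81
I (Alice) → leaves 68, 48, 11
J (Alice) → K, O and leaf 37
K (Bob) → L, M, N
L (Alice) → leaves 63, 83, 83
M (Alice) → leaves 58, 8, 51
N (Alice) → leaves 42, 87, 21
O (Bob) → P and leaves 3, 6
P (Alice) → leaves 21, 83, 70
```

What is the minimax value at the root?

D (Alice): max(62, 22, 0) = 62
E (Alice): max(94, 77, 2) = 94
F (Alice): max(87, 73, 45) = 87
C (Bob): min(62, 94, 87) = 62
H (Alice): max(43, 87, 81) = 87
I (Alice): max(68, 48, 11) = 68
G (Bob): min(87, 68, 54) = 54
B (Alice): max(62, 54, 67) = 67
L (Alice): max(63, 83, 83) = 83
M (Alice): max(58, 8, 51) = 58
N (Alice): max(42, 87, 21) = 87
K (Bob): min(83, 58, 87) = 58
P (Alice): max(21, 83, 70) = 83
O (Bob): min(83, 3, 6) = 3
J (Alice): max(58, 3, 37) = 58
Root (Bob): min(67, 58, 49) = 49

49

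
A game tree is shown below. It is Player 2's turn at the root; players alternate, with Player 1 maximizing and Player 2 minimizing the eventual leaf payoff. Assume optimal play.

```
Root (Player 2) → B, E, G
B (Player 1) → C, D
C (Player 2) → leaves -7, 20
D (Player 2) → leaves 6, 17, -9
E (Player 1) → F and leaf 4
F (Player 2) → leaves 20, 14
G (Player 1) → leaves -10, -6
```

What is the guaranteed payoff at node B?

C: min(-7, 20) = -7
D: min(6, 17, -9) = -9
B: max(-7, -9) = -7

-7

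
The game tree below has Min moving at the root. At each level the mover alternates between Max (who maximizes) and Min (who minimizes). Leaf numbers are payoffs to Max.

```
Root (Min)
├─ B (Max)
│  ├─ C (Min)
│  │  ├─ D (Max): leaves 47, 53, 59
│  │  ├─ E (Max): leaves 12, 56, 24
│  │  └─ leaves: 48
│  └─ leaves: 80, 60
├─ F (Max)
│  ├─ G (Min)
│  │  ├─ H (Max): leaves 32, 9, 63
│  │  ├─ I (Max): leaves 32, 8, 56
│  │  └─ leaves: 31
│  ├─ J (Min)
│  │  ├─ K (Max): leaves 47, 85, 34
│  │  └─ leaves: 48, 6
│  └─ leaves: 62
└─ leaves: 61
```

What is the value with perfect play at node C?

48

D: max(47, 53, 59) = 59
E: max(12, 56, 24) = 56
C: min(59, 56, 48) = 48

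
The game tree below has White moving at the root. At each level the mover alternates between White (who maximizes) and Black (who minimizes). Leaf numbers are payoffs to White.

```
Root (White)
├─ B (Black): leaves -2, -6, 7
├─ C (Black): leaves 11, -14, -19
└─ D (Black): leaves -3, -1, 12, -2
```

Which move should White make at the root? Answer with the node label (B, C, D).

D

B (Black): min(-2, -6, 7) = -6
C (Black): min(11, -14, -19) = -19
D (Black): min(-3, -1, 12, -2) = -3
Root (White): max(-6, -19, -3) = -3
White picks the child with the highest value: D (value -3).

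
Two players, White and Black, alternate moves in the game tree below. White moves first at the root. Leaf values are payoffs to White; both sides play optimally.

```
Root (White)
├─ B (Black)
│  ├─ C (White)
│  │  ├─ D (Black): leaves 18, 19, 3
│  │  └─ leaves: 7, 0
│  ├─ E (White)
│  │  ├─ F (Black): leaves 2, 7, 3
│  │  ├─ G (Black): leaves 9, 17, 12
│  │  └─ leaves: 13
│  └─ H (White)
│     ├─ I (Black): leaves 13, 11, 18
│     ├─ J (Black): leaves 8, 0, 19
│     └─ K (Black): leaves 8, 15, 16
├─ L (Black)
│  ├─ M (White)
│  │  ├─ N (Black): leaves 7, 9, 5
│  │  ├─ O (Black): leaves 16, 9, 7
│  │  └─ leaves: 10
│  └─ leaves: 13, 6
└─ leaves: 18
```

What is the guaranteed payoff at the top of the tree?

18

D (Black): min(18, 19, 3) = 3
C (White): max(3, 7, 0) = 7
F (Black): min(2, 7, 3) = 2
G (Black): min(9, 17, 12) = 9
E (White): max(2, 9, 13) = 13
I (Black): min(13, 11, 18) = 11
J (Black): min(8, 0, 19) = 0
K (Black): min(8, 15, 16) = 8
H (White): max(11, 0, 8) = 11
B (Black): min(7, 13, 11) = 7
N (Black): min(7, 9, 5) = 5
O (Black): min(16, 9, 7) = 7
M (White): max(5, 7, 10) = 10
L (Black): min(10, 13, 6) = 6
Root (White): max(7, 6, 18) = 18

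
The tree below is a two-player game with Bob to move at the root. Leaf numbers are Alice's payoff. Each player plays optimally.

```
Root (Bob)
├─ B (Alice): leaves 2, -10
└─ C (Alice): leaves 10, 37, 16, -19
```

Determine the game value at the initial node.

2

B (Alice): max(2, -10) = 2
C (Alice): max(10, 37, 16, -19) = 37
Root (Bob): min(2, 37) = 2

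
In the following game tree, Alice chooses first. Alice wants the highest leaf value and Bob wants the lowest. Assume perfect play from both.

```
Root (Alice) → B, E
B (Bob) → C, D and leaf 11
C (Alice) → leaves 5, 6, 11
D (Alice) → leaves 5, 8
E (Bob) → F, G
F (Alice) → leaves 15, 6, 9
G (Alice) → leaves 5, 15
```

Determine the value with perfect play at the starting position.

15

C (Alice): max(5, 6, 11) = 11
D (Alice): max(5, 8) = 8
B (Bob): min(11, 8, 11) = 8
F (Alice): max(15, 6, 9) = 15
G (Alice): max(5, 15) = 15
E (Bob): min(15, 15) = 15
Root (Alice): max(8, 15) = 15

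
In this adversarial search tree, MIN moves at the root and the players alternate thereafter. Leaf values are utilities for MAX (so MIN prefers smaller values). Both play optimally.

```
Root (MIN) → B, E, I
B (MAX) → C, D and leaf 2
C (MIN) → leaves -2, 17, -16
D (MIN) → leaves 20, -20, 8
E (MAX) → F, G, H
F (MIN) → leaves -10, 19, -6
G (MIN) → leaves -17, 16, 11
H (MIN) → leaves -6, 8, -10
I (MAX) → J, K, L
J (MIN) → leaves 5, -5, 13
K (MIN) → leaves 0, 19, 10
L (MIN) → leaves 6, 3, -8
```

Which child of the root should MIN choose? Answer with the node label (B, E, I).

E

C (MIN): min(-2, 17, -16) = -16
D (MIN): min(20, -20, 8) = -20
B (MAX): max(-16, -20, 2) = 2
F (MIN): min(-10, 19, -6) = -10
G (MIN): min(-17, 16, 11) = -17
H (MIN): min(-6, 8, -10) = -10
E (MAX): max(-10, -17, -10) = -10
J (MIN): min(5, -5, 13) = -5
K (MIN): min(0, 19, 10) = 0
L (MIN): min(6, 3, -8) = -8
I (MAX): max(-5, 0, -8) = 0
Root (MIN): min(2, -10, 0) = -10
MIN picks the child with the lowest value: E (value -10).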